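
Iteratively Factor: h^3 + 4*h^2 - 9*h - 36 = (h - 3)*(h^2 + 7*h + 12) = (h - 3)*(h + 3)*(h + 4)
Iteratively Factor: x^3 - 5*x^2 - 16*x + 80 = (x - 4)*(x^2 - x - 20) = (x - 5)*(x - 4)*(x + 4)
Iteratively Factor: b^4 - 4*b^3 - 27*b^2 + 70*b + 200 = (b + 4)*(b^3 - 8*b^2 + 5*b + 50) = (b - 5)*(b + 4)*(b^2 - 3*b - 10) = (b - 5)*(b + 2)*(b + 4)*(b - 5)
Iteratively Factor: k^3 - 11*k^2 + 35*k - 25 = (k - 5)*(k^2 - 6*k + 5) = (k - 5)^2*(k - 1)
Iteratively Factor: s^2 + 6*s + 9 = (s + 3)*(s + 3)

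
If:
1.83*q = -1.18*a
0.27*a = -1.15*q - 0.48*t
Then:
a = 1.01796268397265*t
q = -0.656391238845753*t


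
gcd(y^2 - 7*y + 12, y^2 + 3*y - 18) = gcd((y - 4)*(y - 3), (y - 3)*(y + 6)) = y - 3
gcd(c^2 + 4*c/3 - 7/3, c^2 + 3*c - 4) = c - 1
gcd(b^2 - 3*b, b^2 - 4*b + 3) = b - 3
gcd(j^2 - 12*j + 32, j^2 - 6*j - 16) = j - 8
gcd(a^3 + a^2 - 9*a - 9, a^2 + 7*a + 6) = a + 1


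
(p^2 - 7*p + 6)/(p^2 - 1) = (p - 6)/(p + 1)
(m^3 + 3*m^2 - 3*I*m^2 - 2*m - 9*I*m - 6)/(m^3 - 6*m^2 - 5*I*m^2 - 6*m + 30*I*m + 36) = (m^2 + m*(3 - I) - 3*I)/(m^2 - 3*m*(2 + I) + 18*I)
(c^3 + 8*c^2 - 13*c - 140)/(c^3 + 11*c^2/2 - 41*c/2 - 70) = 2*(c + 5)/(2*c + 5)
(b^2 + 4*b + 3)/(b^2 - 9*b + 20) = (b^2 + 4*b + 3)/(b^2 - 9*b + 20)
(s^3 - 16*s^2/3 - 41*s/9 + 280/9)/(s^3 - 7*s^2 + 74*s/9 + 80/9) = (3*s + 7)/(3*s + 2)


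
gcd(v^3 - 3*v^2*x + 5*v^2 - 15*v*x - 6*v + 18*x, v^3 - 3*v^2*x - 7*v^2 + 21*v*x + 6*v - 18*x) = -v^2 + 3*v*x + v - 3*x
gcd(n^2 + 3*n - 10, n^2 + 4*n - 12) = n - 2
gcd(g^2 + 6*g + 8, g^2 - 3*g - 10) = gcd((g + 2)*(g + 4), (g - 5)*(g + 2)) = g + 2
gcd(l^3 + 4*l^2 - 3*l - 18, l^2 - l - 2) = l - 2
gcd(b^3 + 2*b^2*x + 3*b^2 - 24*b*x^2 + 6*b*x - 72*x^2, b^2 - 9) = b + 3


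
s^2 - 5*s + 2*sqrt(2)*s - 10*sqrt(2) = (s - 5)*(s + 2*sqrt(2))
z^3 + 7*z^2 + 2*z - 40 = (z - 2)*(z + 4)*(z + 5)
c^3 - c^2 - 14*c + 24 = (c - 3)*(c - 2)*(c + 4)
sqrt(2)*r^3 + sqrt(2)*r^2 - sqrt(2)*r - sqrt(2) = (r - 1)*(r + 1)*(sqrt(2)*r + sqrt(2))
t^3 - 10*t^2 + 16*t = t*(t - 8)*(t - 2)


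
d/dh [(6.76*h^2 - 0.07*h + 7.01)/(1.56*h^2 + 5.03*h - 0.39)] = (34.112*h^2 - 27.144*h - 35.233)/(2.4336*h^4 + 15.6936*h^3 + 24.0841*h^2 - 3.9234*h + 0.1521)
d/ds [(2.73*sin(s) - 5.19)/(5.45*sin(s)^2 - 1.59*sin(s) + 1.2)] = (-14.8785*sin(s)^2 + 56.571*sin(s) - 4.9761)*cos(s)/(29.7025*sin(s)^4 - 17.331*sin(s)^3 + 15.6081*sin(s)^2 - 3.816*sin(s) + 1.44)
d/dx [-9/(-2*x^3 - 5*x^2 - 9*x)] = 9*(-6*x^2 - 10*x - 9)/(x^2*(2*x^2 + 5*x + 9)^2)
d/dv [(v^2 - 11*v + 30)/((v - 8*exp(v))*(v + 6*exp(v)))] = ((v - 8*exp(v))*(v + 6*exp(v))*(2*v - 11) - (v - 8*exp(v))*(6*exp(v) + 1)*(v^2 - 11*v + 30) + (v + 6*exp(v))*(8*exp(v) - 1)*(v^2 - 11*v + 30))/((v - 8*exp(v))^2*(v + 6*exp(v))^2)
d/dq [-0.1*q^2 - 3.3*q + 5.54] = -0.2*q - 3.3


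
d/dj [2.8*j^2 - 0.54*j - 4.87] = 5.6*j - 0.54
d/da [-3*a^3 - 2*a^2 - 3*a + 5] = -9*a^2 - 4*a - 3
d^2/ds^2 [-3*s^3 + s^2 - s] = 2 - 18*s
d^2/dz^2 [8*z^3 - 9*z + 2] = 48*z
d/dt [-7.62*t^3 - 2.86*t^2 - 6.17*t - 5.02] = -22.86*t^2 - 5.72*t - 6.17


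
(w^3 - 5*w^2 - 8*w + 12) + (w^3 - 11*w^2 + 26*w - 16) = 2*w^3 - 16*w^2 + 18*w - 4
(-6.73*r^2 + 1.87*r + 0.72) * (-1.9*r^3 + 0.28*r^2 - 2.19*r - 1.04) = 12.787*r^5 - 5.4374*r^4 + 13.8943*r^3 + 3.1055*r^2 - 3.5216*r - 0.7488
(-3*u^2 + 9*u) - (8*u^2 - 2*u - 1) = -11*u^2 + 11*u + 1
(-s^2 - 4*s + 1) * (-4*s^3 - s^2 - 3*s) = 4*s^5 + 17*s^4 + 3*s^3 + 11*s^2 - 3*s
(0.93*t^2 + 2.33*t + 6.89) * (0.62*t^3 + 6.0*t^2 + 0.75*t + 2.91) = 0.5766*t^5 + 7.0246*t^4 + 18.9493*t^3 + 45.7938*t^2 + 11.9478*t + 20.0499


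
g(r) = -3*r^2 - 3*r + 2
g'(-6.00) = 33.00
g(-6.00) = -88.00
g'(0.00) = -3.00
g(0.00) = 2.00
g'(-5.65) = 30.90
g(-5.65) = -76.82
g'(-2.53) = 12.18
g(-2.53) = -9.61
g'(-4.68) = 25.08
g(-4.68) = -49.67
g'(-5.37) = 29.22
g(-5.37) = -68.40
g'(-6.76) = 37.56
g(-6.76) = -114.81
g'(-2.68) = 13.08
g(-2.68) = -11.51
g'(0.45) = -5.70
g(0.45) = 0.04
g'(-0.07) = -2.58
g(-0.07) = 2.20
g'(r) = -6*r - 3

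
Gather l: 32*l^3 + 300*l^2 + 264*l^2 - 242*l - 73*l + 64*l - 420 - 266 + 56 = 32*l^3 + 564*l^2 - 251*l - 630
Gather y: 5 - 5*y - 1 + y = 4 - 4*y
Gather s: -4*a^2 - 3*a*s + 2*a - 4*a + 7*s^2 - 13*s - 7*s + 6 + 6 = -4*a^2 - 2*a + 7*s^2 + s*(-3*a - 20) + 12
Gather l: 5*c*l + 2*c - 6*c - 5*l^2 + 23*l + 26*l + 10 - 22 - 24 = -4*c - 5*l^2 + l*(5*c + 49) - 36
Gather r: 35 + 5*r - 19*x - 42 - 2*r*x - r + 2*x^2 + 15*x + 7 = r*(4 - 2*x) + 2*x^2 - 4*x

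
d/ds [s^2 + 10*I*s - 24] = 2*s + 10*I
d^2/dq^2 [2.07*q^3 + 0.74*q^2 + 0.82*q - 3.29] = 12.42*q + 1.48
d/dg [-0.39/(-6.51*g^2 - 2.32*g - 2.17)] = (-5.0778*g - 0.9048)/(6.51*g^2 + 2.32*g + 2.17)^2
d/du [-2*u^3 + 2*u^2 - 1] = 2*u*(2 - 3*u)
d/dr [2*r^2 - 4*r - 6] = 4*r - 4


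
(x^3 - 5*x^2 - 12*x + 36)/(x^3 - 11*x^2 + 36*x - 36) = (x + 3)/(x - 3)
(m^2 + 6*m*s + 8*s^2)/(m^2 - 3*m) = (m^2 + 6*m*s + 8*s^2)/(m*(m - 3))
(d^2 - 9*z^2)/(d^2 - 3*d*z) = (d + 3*z)/d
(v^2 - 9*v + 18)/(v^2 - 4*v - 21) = (-v^2 + 9*v - 18)/(-v^2 + 4*v + 21)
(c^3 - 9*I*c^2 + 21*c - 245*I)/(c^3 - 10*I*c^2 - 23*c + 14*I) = (c^2 - 2*I*c + 35)/(c^2 - 3*I*c - 2)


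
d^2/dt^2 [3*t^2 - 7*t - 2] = 6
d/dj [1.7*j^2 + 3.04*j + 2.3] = 3.4*j + 3.04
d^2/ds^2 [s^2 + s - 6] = 2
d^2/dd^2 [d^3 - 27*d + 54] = 6*d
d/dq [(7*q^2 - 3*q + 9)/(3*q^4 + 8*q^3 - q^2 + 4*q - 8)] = (-42*q^5 - 29*q^4 - 60*q^3 - 191*q^2 - 94*q - 12)/(9*q^8 + 48*q^7 + 58*q^6 + 8*q^5 + 17*q^4 - 136*q^3 + 32*q^2 - 64*q + 64)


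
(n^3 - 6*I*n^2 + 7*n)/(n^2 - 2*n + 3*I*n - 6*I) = n*(n^2 - 6*I*n + 7)/(n^2 + n*(-2 + 3*I) - 6*I)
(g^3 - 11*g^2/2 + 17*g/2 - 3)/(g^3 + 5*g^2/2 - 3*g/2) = (g^2 - 5*g + 6)/(g*(g + 3))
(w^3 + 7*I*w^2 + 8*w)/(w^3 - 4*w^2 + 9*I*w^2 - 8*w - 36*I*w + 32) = w*(w - I)/(w^2 + w*(-4 + I) - 4*I)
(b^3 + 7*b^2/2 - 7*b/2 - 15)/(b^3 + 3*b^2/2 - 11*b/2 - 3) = (2*b + 5)/(2*b + 1)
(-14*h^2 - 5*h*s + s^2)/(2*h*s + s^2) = (-7*h + s)/s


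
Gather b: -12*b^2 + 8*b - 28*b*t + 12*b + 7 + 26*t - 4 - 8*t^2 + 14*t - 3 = -12*b^2 + b*(20 - 28*t) - 8*t^2 + 40*t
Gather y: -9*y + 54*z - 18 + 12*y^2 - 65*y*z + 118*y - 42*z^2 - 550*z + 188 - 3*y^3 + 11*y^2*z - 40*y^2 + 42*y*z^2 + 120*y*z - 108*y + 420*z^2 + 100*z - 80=-3*y^3 + y^2*(11*z - 28) + y*(42*z^2 + 55*z + 1) + 378*z^2 - 396*z + 90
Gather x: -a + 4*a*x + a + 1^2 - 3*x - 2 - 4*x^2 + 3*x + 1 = 4*a*x - 4*x^2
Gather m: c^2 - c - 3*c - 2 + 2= c^2 - 4*c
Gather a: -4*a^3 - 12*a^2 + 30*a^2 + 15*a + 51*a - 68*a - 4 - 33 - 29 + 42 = -4*a^3 + 18*a^2 - 2*a - 24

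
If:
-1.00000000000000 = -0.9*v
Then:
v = 1.11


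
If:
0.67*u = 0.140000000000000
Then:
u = 0.21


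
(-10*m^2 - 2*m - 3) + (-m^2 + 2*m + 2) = -11*m^2 - 1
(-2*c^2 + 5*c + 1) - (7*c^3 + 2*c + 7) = -7*c^3 - 2*c^2 + 3*c - 6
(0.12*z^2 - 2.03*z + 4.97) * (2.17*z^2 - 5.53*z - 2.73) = 0.2604*z^4 - 5.0687*z^3 + 21.6832*z^2 - 21.9422*z - 13.5681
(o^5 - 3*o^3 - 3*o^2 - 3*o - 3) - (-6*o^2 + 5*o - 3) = o^5 - 3*o^3 + 3*o^2 - 8*o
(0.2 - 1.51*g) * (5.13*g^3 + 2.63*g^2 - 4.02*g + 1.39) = -7.7463*g^4 - 2.9453*g^3 + 6.5962*g^2 - 2.9029*g + 0.278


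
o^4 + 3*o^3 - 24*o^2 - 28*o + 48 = (o - 4)*(o - 1)*(o + 2)*(o + 6)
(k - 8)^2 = k^2 - 16*k + 64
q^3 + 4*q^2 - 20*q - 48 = (q - 4)*(q + 2)*(q + 6)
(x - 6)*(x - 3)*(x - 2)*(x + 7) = x^4 - 4*x^3 - 41*x^2 + 216*x - 252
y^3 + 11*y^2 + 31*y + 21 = (y + 1)*(y + 3)*(y + 7)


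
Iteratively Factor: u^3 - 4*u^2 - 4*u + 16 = (u - 4)*(u^2 - 4) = (u - 4)*(u - 2)*(u + 2)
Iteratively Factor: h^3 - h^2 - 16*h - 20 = (h + 2)*(h^2 - 3*h - 10) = (h - 5)*(h + 2)*(h + 2)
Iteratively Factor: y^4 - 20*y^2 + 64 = (y + 4)*(y^3 - 4*y^2 - 4*y + 16) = (y + 2)*(y + 4)*(y^2 - 6*y + 8) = (y - 2)*(y + 2)*(y + 4)*(y - 4)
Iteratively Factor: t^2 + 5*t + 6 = (t + 3)*(t + 2)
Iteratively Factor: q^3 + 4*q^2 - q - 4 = (q + 4)*(q^2 - 1) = (q + 1)*(q + 4)*(q - 1)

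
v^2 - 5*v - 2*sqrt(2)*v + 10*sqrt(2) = (v - 5)*(v - 2*sqrt(2))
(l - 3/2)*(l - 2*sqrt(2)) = l^2 - 2*sqrt(2)*l - 3*l/2 + 3*sqrt(2)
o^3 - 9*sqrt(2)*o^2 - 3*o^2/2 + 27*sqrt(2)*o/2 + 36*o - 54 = (o - 3/2)*(o - 6*sqrt(2))*(o - 3*sqrt(2))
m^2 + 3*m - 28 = (m - 4)*(m + 7)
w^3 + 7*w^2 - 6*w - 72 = (w - 3)*(w + 4)*(w + 6)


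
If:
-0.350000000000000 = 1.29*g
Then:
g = -0.27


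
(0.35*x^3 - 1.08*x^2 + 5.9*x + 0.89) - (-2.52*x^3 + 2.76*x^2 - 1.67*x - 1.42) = 2.87*x^3 - 3.84*x^2 + 7.57*x + 2.31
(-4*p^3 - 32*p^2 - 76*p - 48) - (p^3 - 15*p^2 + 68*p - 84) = -5*p^3 - 17*p^2 - 144*p + 36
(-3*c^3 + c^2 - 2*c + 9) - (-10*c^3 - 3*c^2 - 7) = 7*c^3 + 4*c^2 - 2*c + 16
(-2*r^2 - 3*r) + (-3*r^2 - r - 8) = -5*r^2 - 4*r - 8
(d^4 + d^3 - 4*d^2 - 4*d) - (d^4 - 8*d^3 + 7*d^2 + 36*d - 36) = 9*d^3 - 11*d^2 - 40*d + 36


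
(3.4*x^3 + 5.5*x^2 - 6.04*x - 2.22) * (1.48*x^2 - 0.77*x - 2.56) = 5.032*x^5 + 5.522*x^4 - 21.8782*x^3 - 12.7148*x^2 + 17.1718*x + 5.6832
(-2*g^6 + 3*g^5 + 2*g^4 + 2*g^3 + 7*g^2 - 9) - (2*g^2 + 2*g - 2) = -2*g^6 + 3*g^5 + 2*g^4 + 2*g^3 + 5*g^2 - 2*g - 7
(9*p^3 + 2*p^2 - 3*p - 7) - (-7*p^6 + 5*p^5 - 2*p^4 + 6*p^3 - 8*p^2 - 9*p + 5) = 7*p^6 - 5*p^5 + 2*p^4 + 3*p^3 + 10*p^2 + 6*p - 12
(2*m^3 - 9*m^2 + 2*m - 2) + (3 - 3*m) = 2*m^3 - 9*m^2 - m + 1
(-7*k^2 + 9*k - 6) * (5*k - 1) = -35*k^3 + 52*k^2 - 39*k + 6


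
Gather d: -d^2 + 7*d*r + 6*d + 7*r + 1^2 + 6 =-d^2 + d*(7*r + 6) + 7*r + 7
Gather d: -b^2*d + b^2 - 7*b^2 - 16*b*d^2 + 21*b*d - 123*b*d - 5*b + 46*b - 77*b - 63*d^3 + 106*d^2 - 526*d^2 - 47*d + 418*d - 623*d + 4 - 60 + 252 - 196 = -6*b^2 - 36*b - 63*d^3 + d^2*(-16*b - 420) + d*(-b^2 - 102*b - 252)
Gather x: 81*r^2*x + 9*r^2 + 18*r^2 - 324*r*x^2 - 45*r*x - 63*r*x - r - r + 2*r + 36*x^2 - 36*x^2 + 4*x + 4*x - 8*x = 27*r^2 - 324*r*x^2 + x*(81*r^2 - 108*r)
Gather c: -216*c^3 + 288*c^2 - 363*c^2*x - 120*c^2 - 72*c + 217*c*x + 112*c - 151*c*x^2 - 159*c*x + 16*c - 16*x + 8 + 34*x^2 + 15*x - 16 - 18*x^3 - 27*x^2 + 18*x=-216*c^3 + c^2*(168 - 363*x) + c*(-151*x^2 + 58*x + 56) - 18*x^3 + 7*x^2 + 17*x - 8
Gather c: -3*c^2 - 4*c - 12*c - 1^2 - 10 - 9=-3*c^2 - 16*c - 20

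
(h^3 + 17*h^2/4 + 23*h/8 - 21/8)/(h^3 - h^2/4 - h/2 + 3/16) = 2*(4*h^2 + 19*h + 21)/(8*h^2 + 2*h - 3)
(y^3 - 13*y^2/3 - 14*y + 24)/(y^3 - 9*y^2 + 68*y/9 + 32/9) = 3*(y^2 - 3*y - 18)/(3*y^2 - 23*y - 8)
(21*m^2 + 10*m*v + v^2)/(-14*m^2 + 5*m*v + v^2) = (3*m + v)/(-2*m + v)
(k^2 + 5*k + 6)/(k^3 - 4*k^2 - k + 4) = (k^2 + 5*k + 6)/(k^3 - 4*k^2 - k + 4)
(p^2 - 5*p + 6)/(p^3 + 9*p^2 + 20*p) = (p^2 - 5*p + 6)/(p*(p^2 + 9*p + 20))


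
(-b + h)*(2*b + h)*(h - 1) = -2*b^2*h + 2*b^2 + b*h^2 - b*h + h^3 - h^2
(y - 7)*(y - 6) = y^2 - 13*y + 42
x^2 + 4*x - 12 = (x - 2)*(x + 6)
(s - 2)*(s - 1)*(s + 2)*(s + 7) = s^4 + 6*s^3 - 11*s^2 - 24*s + 28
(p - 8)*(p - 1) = p^2 - 9*p + 8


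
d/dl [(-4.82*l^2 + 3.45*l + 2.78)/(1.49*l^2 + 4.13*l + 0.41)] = (-25.0471*l^2 - 12.2368*l - 10.0669)/(2.2201*l^4 + 12.3074*l^3 + 18.2787*l^2 + 3.3866*l + 0.1681)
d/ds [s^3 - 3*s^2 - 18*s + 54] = 3*s^2 - 6*s - 18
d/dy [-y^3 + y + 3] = 1 - 3*y^2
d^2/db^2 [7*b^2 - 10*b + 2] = 14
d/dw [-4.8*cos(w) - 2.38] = 4.8*sin(w)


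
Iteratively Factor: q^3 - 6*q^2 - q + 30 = (q - 3)*(q^2 - 3*q - 10) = (q - 3)*(q + 2)*(q - 5)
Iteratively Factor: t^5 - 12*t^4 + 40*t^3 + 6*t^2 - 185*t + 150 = (t - 3)*(t^4 - 9*t^3 + 13*t^2 + 45*t - 50) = (t - 3)*(t + 2)*(t^3 - 11*t^2 + 35*t - 25) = (t - 3)*(t - 1)*(t + 2)*(t^2 - 10*t + 25) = (t - 5)*(t - 3)*(t - 1)*(t + 2)*(t - 5)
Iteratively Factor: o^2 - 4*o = (o)*(o - 4)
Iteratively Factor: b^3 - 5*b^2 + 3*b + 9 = (b + 1)*(b^2 - 6*b + 9) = (b - 3)*(b + 1)*(b - 3)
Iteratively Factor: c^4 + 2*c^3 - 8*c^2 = (c + 4)*(c^3 - 2*c^2) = c*(c + 4)*(c^2 - 2*c) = c*(c - 2)*(c + 4)*(c)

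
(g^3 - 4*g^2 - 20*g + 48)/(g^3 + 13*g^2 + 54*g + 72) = (g^2 - 8*g + 12)/(g^2 + 9*g + 18)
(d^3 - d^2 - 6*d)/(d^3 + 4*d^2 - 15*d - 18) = d*(d + 2)/(d^2 + 7*d + 6)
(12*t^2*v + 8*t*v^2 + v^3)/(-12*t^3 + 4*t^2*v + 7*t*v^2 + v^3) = -v/(t - v)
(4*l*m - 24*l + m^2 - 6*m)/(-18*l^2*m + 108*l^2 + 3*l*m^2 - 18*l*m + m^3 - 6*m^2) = (-4*l - m)/(18*l^2 - 3*l*m - m^2)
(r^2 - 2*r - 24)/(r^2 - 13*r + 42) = (r + 4)/(r - 7)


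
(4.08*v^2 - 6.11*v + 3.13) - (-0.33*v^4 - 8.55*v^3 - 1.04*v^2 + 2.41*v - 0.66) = 0.33*v^4 + 8.55*v^3 + 5.12*v^2 - 8.52*v + 3.79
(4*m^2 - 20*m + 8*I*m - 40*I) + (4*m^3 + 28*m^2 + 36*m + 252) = 4*m^3 + 32*m^2 + 16*m + 8*I*m + 252 - 40*I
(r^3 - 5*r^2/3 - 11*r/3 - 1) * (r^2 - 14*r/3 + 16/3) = r^5 - 19*r^4/3 + 85*r^3/9 + 65*r^2/9 - 134*r/9 - 16/3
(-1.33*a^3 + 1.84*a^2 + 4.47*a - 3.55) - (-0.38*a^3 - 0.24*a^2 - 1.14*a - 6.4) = -0.95*a^3 + 2.08*a^2 + 5.61*a + 2.85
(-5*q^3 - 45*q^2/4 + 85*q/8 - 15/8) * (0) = 0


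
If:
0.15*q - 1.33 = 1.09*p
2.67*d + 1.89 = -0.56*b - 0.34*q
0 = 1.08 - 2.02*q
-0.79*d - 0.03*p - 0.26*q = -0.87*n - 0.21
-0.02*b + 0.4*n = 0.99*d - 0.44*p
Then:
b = 0.60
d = -0.90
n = -0.94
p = -1.15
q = 0.53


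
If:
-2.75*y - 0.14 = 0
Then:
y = -0.05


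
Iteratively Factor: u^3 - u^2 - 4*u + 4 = (u - 2)*(u^2 + u - 2) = (u - 2)*(u - 1)*(u + 2)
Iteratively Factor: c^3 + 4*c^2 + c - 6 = (c - 1)*(c^2 + 5*c + 6) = (c - 1)*(c + 3)*(c + 2)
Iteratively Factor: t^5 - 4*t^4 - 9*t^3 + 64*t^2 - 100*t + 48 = (t - 2)*(t^4 - 2*t^3 - 13*t^2 + 38*t - 24) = (t - 2)^2*(t^3 - 13*t + 12) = (t - 2)^2*(t - 1)*(t^2 + t - 12) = (t - 3)*(t - 2)^2*(t - 1)*(t + 4)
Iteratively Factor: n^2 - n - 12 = (n + 3)*(n - 4)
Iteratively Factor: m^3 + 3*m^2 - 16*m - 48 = (m + 4)*(m^2 - m - 12) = (m - 4)*(m + 4)*(m + 3)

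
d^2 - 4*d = d*(d - 4)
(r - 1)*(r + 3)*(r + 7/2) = r^3 + 11*r^2/2 + 4*r - 21/2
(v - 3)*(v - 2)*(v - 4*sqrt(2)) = v^3 - 4*sqrt(2)*v^2 - 5*v^2 + 6*v + 20*sqrt(2)*v - 24*sqrt(2)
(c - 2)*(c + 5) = c^2 + 3*c - 10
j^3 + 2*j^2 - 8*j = j*(j - 2)*(j + 4)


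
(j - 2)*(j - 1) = j^2 - 3*j + 2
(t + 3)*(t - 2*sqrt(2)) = t^2 - 2*sqrt(2)*t + 3*t - 6*sqrt(2)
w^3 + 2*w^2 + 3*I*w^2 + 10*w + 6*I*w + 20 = (w + 2)*(w - 2*I)*(w + 5*I)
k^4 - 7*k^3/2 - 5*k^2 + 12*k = k*(k - 4)*(k - 3/2)*(k + 2)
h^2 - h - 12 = (h - 4)*(h + 3)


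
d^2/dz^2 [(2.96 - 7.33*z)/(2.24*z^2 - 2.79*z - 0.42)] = ((4.48*z - 2.79)*(7.33*z - 2.96)*(8.96*z - 5.58) + (98.5152*z - 54.1622)*(-2.24*z^2 + 2.79*z + 0.42))/(-2.24*z^2 + 2.79*z + 0.42)^3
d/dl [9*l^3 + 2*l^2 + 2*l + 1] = 27*l^2 + 4*l + 2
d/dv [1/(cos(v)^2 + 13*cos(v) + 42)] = (2*cos(v) + 13)*sin(v)/(cos(v)^2 + 13*cos(v) + 42)^2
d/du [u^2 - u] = 2*u - 1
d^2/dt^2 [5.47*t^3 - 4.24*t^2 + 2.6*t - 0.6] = 32.82*t - 8.48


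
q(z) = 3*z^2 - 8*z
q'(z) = 6*z - 8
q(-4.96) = 113.48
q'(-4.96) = -37.76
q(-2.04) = 28.80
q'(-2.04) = -20.24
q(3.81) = 13.07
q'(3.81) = 14.86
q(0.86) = -4.66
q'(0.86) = -2.84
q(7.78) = 119.35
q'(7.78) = 38.68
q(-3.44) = 63.02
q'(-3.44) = -28.64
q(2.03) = -3.88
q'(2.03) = 4.18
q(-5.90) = 151.63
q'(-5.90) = -43.40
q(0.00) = 0.00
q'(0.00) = -8.00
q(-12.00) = 528.00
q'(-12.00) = -80.00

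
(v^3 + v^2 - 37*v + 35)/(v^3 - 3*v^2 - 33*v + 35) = (v^2 + 2*v - 35)/(v^2 - 2*v - 35)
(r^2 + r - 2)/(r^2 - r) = (r + 2)/r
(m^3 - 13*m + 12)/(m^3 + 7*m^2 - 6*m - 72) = (m - 1)/(m + 6)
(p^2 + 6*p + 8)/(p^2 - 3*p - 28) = (p + 2)/(p - 7)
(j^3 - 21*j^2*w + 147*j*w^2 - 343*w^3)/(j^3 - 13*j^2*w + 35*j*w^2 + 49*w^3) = (j - 7*w)/(j + w)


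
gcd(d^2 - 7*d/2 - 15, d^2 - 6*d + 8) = 1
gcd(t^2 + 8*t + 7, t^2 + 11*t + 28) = t + 7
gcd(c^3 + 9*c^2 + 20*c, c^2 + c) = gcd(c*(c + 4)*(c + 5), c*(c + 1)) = c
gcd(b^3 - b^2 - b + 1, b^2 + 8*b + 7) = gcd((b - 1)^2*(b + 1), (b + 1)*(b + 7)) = b + 1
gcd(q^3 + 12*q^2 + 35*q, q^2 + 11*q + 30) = q + 5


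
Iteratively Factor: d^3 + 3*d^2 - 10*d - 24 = (d + 4)*(d^2 - d - 6) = (d + 2)*(d + 4)*(d - 3)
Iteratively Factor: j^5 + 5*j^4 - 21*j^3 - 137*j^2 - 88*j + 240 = (j - 1)*(j^4 + 6*j^3 - 15*j^2 - 152*j - 240) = (j - 1)*(j + 4)*(j^3 + 2*j^2 - 23*j - 60) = (j - 1)*(j + 3)*(j + 4)*(j^2 - j - 20) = (j - 1)*(j + 3)*(j + 4)^2*(j - 5)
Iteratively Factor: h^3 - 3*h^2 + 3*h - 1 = (h - 1)*(h^2 - 2*h + 1) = (h - 1)^2*(h - 1)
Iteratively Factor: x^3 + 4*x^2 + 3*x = (x + 1)*(x^2 + 3*x) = x*(x + 1)*(x + 3)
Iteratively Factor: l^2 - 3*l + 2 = (l - 2)*(l - 1)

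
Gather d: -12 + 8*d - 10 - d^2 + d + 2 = -d^2 + 9*d - 20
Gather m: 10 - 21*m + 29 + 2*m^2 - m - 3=2*m^2 - 22*m + 36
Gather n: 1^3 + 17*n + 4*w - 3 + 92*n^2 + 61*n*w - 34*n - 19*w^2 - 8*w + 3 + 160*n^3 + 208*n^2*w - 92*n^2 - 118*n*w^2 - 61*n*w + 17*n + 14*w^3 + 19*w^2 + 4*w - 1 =160*n^3 + 208*n^2*w - 118*n*w^2 + 14*w^3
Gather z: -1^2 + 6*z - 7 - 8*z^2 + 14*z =-8*z^2 + 20*z - 8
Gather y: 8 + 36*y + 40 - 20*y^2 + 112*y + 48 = -20*y^2 + 148*y + 96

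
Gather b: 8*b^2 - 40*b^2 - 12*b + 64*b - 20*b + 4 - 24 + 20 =-32*b^2 + 32*b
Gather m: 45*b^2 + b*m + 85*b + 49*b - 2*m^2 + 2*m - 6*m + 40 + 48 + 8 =45*b^2 + 134*b - 2*m^2 + m*(b - 4) + 96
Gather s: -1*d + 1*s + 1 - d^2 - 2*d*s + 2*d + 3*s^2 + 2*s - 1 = -d^2 + d + 3*s^2 + s*(3 - 2*d)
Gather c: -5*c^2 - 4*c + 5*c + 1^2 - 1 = -5*c^2 + c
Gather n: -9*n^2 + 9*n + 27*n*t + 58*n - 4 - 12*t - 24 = -9*n^2 + n*(27*t + 67) - 12*t - 28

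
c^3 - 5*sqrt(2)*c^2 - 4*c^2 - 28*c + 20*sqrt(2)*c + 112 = (c - 4)*(c - 7*sqrt(2))*(c + 2*sqrt(2))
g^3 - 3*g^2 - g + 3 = (g - 3)*(g - 1)*(g + 1)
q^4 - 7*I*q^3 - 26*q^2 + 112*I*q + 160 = (q - 4)*(q + 4)*(q - 5*I)*(q - 2*I)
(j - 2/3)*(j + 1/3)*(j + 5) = j^3 + 14*j^2/3 - 17*j/9 - 10/9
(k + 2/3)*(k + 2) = k^2 + 8*k/3 + 4/3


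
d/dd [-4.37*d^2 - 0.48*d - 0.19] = -8.74*d - 0.48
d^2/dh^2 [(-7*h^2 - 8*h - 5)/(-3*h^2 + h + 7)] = 2*(93*h^3 + 576*h^2 + 459*h + 397)/(27*h^6 - 27*h^5 - 180*h^4 + 125*h^3 + 420*h^2 - 147*h - 343)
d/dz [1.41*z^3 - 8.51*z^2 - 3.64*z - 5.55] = 4.23*z^2 - 17.02*z - 3.64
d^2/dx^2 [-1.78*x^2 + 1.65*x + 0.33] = -3.56000000000000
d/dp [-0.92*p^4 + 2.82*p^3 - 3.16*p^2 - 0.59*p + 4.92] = -3.68*p^3 + 8.46*p^2 - 6.32*p - 0.59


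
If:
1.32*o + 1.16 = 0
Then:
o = -0.88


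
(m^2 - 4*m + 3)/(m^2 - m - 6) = (m - 1)/(m + 2)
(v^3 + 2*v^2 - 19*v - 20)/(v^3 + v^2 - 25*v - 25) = (v - 4)/(v - 5)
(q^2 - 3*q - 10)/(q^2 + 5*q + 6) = (q - 5)/(q + 3)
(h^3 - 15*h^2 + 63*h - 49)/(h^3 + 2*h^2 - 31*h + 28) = (h^2 - 14*h + 49)/(h^2 + 3*h - 28)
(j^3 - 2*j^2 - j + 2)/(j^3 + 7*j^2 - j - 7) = (j - 2)/(j + 7)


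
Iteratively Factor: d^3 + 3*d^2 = (d + 3)*(d^2) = d*(d + 3)*(d)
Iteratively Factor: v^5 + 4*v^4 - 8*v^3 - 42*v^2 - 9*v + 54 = (v + 3)*(v^4 + v^3 - 11*v^2 - 9*v + 18) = (v - 1)*(v + 3)*(v^3 + 2*v^2 - 9*v - 18) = (v - 1)*(v + 2)*(v + 3)*(v^2 - 9) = (v - 1)*(v + 2)*(v + 3)^2*(v - 3)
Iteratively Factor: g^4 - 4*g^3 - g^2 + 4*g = (g - 4)*(g^3 - g) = (g - 4)*(g - 1)*(g^2 + g) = g*(g - 4)*(g - 1)*(g + 1)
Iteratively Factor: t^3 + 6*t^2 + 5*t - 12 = (t + 3)*(t^2 + 3*t - 4) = (t + 3)*(t + 4)*(t - 1)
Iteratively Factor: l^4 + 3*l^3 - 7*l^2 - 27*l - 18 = (l + 2)*(l^3 + l^2 - 9*l - 9) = (l + 1)*(l + 2)*(l^2 - 9) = (l + 1)*(l + 2)*(l + 3)*(l - 3)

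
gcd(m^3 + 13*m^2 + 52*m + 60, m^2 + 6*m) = m + 6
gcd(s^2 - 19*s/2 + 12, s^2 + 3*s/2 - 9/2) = s - 3/2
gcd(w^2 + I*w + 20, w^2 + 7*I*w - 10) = w + 5*I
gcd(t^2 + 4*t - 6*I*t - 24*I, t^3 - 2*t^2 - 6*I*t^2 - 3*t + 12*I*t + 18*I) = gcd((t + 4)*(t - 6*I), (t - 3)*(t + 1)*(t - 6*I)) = t - 6*I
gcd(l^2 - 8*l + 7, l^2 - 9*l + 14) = l - 7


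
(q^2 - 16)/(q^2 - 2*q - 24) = (q - 4)/(q - 6)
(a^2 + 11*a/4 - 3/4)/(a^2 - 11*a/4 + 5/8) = 2*(a + 3)/(2*a - 5)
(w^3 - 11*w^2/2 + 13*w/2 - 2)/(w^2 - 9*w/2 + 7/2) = (2*w^2 - 9*w + 4)/(2*w - 7)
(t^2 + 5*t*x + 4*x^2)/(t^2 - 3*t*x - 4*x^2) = (-t - 4*x)/(-t + 4*x)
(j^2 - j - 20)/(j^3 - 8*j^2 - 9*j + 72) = (j^2 - j - 20)/(j^3 - 8*j^2 - 9*j + 72)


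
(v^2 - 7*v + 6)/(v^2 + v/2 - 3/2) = 2*(v - 6)/(2*v + 3)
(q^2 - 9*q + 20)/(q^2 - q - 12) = (q - 5)/(q + 3)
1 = 1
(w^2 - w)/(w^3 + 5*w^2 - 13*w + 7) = w/(w^2 + 6*w - 7)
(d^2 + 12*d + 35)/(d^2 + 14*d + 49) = (d + 5)/(d + 7)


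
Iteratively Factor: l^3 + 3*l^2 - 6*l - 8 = (l + 4)*(l^2 - l - 2) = (l - 2)*(l + 4)*(l + 1)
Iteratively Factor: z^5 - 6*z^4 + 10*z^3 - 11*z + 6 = (z - 1)*(z^4 - 5*z^3 + 5*z^2 + 5*z - 6) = (z - 3)*(z - 1)*(z^3 - 2*z^2 - z + 2) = (z - 3)*(z - 2)*(z - 1)*(z^2 - 1) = (z - 3)*(z - 2)*(z - 1)^2*(z + 1)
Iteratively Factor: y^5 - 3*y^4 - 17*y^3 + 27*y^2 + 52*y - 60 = (y - 1)*(y^4 - 2*y^3 - 19*y^2 + 8*y + 60) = (y - 5)*(y - 1)*(y^3 + 3*y^2 - 4*y - 12) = (y - 5)*(y - 1)*(y + 2)*(y^2 + y - 6) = (y - 5)*(y - 1)*(y + 2)*(y + 3)*(y - 2)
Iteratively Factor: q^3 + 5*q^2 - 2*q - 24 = (q + 3)*(q^2 + 2*q - 8) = (q - 2)*(q + 3)*(q + 4)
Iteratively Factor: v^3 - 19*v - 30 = (v + 3)*(v^2 - 3*v - 10) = (v - 5)*(v + 3)*(v + 2)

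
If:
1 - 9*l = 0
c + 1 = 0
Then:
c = -1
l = 1/9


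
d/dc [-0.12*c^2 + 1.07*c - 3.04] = 1.07 - 0.24*c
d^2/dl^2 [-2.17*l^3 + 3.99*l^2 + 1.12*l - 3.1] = 7.98 - 13.02*l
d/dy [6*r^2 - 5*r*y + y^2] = -5*r + 2*y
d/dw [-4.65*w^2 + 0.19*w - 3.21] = 0.19 - 9.3*w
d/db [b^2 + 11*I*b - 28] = 2*b + 11*I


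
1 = 1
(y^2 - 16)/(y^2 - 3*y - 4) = (y + 4)/(y + 1)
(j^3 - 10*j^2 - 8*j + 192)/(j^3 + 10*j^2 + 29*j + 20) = (j^2 - 14*j + 48)/(j^2 + 6*j + 5)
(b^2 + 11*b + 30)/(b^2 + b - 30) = (b + 5)/(b - 5)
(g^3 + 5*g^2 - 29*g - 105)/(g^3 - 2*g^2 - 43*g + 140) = (g + 3)/(g - 4)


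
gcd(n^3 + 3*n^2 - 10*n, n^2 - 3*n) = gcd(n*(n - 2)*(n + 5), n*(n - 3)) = n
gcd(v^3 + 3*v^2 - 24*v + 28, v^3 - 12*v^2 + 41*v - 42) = v - 2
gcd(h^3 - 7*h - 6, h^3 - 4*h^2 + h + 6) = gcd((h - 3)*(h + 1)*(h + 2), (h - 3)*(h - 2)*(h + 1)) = h^2 - 2*h - 3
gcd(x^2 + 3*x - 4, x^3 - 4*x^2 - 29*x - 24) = 1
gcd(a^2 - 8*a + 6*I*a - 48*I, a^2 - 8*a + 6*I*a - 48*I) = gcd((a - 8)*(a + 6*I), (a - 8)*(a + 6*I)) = a^2 + a*(-8 + 6*I) - 48*I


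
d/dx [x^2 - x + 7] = 2*x - 1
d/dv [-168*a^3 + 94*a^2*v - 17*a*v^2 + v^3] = 94*a^2 - 34*a*v + 3*v^2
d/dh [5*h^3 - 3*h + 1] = 15*h^2 - 3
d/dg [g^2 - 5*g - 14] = 2*g - 5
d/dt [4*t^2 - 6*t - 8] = 8*t - 6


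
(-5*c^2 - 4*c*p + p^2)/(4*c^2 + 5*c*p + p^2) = (-5*c + p)/(4*c + p)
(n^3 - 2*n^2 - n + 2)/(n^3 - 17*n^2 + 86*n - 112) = (n^2 - 1)/(n^2 - 15*n + 56)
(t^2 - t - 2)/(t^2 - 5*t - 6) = (t - 2)/(t - 6)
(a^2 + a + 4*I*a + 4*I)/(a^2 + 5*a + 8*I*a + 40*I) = (a^2 + a*(1 + 4*I) + 4*I)/(a^2 + a*(5 + 8*I) + 40*I)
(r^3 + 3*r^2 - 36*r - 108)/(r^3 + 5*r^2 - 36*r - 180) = (r + 3)/(r + 5)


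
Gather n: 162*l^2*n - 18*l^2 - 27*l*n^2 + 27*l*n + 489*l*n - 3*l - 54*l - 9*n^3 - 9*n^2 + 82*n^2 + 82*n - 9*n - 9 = -18*l^2 - 57*l - 9*n^3 + n^2*(73 - 27*l) + n*(162*l^2 + 516*l + 73) - 9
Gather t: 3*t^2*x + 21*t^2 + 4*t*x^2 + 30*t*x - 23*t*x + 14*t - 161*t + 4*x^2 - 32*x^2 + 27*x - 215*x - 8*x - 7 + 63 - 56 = t^2*(3*x + 21) + t*(4*x^2 + 7*x - 147) - 28*x^2 - 196*x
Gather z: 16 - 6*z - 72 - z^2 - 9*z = -z^2 - 15*z - 56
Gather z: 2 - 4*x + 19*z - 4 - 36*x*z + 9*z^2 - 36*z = -4*x + 9*z^2 + z*(-36*x - 17) - 2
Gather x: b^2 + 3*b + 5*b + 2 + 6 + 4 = b^2 + 8*b + 12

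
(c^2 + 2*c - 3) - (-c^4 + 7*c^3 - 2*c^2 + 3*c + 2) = c^4 - 7*c^3 + 3*c^2 - c - 5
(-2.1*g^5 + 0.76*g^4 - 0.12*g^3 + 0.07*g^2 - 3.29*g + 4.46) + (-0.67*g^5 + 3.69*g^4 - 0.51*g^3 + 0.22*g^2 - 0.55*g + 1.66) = -2.77*g^5 + 4.45*g^4 - 0.63*g^3 + 0.29*g^2 - 3.84*g + 6.12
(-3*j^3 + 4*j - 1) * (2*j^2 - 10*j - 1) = -6*j^5 + 30*j^4 + 11*j^3 - 42*j^2 + 6*j + 1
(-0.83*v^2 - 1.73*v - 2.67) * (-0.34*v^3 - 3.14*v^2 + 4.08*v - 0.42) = 0.2822*v^5 + 3.1944*v^4 + 2.9536*v^3 + 1.674*v^2 - 10.167*v + 1.1214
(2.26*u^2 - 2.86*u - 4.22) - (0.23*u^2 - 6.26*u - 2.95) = 2.03*u^2 + 3.4*u - 1.27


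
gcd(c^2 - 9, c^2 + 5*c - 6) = 1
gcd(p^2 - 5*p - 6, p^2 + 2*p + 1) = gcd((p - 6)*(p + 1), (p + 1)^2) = p + 1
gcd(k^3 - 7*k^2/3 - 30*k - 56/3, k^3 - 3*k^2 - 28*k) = k^2 - 3*k - 28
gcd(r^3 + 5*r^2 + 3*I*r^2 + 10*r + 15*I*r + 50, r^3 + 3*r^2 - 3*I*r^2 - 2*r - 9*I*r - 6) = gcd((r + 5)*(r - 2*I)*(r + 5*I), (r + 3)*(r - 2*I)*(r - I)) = r - 2*I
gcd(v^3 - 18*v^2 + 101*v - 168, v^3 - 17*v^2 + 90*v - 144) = v^2 - 11*v + 24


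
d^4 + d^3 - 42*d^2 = d^2*(d - 6)*(d + 7)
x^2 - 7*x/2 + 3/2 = (x - 3)*(x - 1/2)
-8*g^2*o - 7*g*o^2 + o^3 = o*(-8*g + o)*(g + o)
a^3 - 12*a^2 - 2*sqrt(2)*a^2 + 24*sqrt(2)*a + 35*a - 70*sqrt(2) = (a - 7)*(a - 5)*(a - 2*sqrt(2))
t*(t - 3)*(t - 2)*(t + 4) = t^4 - t^3 - 14*t^2 + 24*t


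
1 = 1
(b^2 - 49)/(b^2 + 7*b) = (b - 7)/b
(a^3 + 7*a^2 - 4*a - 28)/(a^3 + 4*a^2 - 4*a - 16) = (a + 7)/(a + 4)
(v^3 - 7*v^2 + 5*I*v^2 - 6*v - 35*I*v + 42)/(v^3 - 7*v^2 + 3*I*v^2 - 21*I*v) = (v + 2*I)/v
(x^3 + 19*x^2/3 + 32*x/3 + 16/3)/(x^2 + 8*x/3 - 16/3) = (3*x^2 + 7*x + 4)/(3*x - 4)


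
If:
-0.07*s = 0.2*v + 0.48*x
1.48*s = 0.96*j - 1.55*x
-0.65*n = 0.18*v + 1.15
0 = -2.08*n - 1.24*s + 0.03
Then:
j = 0.136225952645209*x + 3.96752450980392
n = 0.571672500640314*x - 1.5197963800905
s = 2.57352941176471 - 0.958934517203108*x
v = -2.06437291897891*x - 0.900735294117647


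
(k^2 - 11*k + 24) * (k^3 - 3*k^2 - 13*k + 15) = k^5 - 14*k^4 + 44*k^3 + 86*k^2 - 477*k + 360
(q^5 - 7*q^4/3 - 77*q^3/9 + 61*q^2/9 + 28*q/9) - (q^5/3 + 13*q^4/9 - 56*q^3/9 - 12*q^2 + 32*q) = 2*q^5/3 - 34*q^4/9 - 7*q^3/3 + 169*q^2/9 - 260*q/9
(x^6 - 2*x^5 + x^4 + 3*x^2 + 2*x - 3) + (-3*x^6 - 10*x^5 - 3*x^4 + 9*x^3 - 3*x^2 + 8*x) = -2*x^6 - 12*x^5 - 2*x^4 + 9*x^3 + 10*x - 3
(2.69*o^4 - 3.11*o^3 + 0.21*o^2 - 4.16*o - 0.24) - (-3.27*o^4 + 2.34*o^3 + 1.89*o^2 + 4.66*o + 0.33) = 5.96*o^4 - 5.45*o^3 - 1.68*o^2 - 8.82*o - 0.57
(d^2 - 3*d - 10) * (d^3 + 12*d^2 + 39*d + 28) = d^5 + 9*d^4 - 7*d^3 - 209*d^2 - 474*d - 280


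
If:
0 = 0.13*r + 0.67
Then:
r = -5.15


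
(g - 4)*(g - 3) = g^2 - 7*g + 12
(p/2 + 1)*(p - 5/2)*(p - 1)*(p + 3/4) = p^4/2 - 3*p^3/8 - 45*p^2/16 + 13*p/16 + 15/8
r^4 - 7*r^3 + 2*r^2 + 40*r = r*(r - 5)*(r - 4)*(r + 2)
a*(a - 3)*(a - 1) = a^3 - 4*a^2 + 3*a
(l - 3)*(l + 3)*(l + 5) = l^3 + 5*l^2 - 9*l - 45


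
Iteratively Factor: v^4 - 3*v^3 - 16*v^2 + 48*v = (v)*(v^3 - 3*v^2 - 16*v + 48) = v*(v + 4)*(v^2 - 7*v + 12) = v*(v - 3)*(v + 4)*(v - 4)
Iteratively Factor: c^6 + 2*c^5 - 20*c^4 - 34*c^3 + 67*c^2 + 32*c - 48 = (c + 3)*(c^5 - c^4 - 17*c^3 + 17*c^2 + 16*c - 16) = (c - 1)*(c + 3)*(c^4 - 17*c^2 + 16) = (c - 1)^2*(c + 3)*(c^3 + c^2 - 16*c - 16) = (c - 1)^2*(c + 3)*(c + 4)*(c^2 - 3*c - 4) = (c - 4)*(c - 1)^2*(c + 3)*(c + 4)*(c + 1)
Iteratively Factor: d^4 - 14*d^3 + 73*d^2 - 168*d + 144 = (d - 4)*(d^3 - 10*d^2 + 33*d - 36) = (d - 4)^2*(d^2 - 6*d + 9) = (d - 4)^2*(d - 3)*(d - 3)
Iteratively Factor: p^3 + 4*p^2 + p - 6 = (p + 3)*(p^2 + p - 2) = (p + 2)*(p + 3)*(p - 1)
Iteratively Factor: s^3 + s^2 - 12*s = (s - 3)*(s^2 + 4*s) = s*(s - 3)*(s + 4)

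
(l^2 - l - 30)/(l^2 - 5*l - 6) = (l + 5)/(l + 1)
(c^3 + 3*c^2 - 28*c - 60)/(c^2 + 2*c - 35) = (c^2 + 8*c + 12)/(c + 7)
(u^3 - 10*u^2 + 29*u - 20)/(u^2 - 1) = (u^2 - 9*u + 20)/(u + 1)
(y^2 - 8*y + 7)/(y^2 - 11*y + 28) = (y - 1)/(y - 4)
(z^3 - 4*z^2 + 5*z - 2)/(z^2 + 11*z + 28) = (z^3 - 4*z^2 + 5*z - 2)/(z^2 + 11*z + 28)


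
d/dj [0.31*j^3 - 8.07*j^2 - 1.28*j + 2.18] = 0.93*j^2 - 16.14*j - 1.28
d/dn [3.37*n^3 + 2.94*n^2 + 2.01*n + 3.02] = 10.11*n^2 + 5.88*n + 2.01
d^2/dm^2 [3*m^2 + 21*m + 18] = 6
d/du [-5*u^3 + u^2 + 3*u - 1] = -15*u^2 + 2*u + 3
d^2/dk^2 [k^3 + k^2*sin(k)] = -k^2*sin(k) + 4*k*cos(k) + 6*k + 2*sin(k)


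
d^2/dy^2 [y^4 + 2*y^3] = 12*y*(y + 1)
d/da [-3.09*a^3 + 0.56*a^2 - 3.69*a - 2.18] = -9.27*a^2 + 1.12*a - 3.69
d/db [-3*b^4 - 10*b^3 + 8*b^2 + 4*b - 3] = -12*b^3 - 30*b^2 + 16*b + 4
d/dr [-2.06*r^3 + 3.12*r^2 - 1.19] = r*(6.24 - 6.18*r)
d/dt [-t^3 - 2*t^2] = t*(-3*t - 4)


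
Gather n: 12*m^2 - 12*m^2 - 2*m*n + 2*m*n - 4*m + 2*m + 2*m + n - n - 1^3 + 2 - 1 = 0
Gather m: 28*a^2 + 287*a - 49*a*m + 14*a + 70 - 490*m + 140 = 28*a^2 + 301*a + m*(-49*a - 490) + 210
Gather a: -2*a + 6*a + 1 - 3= 4*a - 2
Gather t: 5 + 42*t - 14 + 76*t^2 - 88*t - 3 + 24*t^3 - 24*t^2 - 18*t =24*t^3 + 52*t^2 - 64*t - 12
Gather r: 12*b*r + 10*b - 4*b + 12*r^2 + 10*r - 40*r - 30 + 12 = 6*b + 12*r^2 + r*(12*b - 30) - 18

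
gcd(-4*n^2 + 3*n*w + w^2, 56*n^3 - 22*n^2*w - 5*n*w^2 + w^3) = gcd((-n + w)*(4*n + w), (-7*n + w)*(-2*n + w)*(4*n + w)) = 4*n + w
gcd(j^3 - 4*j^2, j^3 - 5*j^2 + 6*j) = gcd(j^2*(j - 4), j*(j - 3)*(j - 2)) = j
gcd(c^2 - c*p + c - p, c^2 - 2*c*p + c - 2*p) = c + 1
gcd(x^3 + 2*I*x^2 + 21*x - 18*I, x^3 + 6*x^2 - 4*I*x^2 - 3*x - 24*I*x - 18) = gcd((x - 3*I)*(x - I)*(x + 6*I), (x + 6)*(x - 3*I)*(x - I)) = x^2 - 4*I*x - 3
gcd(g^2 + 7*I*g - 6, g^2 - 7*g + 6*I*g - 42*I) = g + 6*I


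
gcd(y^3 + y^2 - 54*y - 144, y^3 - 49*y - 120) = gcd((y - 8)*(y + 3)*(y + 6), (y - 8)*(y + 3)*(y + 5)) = y^2 - 5*y - 24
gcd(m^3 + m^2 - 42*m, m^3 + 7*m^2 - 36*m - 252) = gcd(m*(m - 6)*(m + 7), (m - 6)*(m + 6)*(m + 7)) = m^2 + m - 42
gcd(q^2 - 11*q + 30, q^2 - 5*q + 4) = 1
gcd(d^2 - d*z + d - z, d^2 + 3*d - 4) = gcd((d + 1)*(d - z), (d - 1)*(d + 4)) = 1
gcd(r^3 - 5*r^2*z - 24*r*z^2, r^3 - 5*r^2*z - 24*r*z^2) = -r^3 + 5*r^2*z + 24*r*z^2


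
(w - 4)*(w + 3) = w^2 - w - 12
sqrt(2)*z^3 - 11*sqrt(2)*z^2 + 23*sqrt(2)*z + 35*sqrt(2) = (z - 7)*(z - 5)*(sqrt(2)*z + sqrt(2))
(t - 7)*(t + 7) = t^2 - 49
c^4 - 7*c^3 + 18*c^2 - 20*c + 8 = (c - 2)^3*(c - 1)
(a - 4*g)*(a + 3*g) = a^2 - a*g - 12*g^2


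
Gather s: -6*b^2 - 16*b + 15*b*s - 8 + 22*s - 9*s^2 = -6*b^2 - 16*b - 9*s^2 + s*(15*b + 22) - 8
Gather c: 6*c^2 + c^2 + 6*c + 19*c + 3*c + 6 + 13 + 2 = 7*c^2 + 28*c + 21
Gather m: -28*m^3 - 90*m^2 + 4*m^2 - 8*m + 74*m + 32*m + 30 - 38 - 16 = -28*m^3 - 86*m^2 + 98*m - 24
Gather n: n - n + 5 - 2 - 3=0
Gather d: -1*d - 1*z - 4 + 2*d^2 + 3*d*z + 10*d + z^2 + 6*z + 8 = 2*d^2 + d*(3*z + 9) + z^2 + 5*z + 4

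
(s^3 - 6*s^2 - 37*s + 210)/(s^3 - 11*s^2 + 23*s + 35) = (s + 6)/(s + 1)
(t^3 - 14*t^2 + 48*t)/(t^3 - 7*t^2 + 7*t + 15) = t*(t^2 - 14*t + 48)/(t^3 - 7*t^2 + 7*t + 15)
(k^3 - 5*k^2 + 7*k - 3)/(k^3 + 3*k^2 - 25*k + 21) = (k - 1)/(k + 7)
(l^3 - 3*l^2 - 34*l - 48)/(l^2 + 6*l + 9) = (l^2 - 6*l - 16)/(l + 3)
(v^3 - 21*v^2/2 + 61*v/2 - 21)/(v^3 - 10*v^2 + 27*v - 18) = (v - 7/2)/(v - 3)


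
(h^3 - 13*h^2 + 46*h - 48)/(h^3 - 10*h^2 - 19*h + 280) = (h^2 - 5*h + 6)/(h^2 - 2*h - 35)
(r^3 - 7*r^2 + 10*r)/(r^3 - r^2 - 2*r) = (r - 5)/(r + 1)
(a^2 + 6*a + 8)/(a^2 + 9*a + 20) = (a + 2)/(a + 5)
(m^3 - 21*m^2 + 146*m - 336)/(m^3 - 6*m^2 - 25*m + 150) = (m^2 - 15*m + 56)/(m^2 - 25)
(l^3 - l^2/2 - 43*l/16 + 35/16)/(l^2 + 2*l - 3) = (l^2 + l/2 - 35/16)/(l + 3)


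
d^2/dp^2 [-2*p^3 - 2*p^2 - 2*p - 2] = -12*p - 4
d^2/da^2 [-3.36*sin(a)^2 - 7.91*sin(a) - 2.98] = 7.91*sin(a) - 6.72*cos(2*a)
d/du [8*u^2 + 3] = 16*u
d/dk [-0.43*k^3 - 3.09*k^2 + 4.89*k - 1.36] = -1.29*k^2 - 6.18*k + 4.89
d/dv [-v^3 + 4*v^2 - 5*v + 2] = -3*v^2 + 8*v - 5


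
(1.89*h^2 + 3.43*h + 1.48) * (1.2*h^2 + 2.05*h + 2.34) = 2.268*h^4 + 7.9905*h^3 + 13.2301*h^2 + 11.0602*h + 3.4632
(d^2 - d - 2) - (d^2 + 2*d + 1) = -3*d - 3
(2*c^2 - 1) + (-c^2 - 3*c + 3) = c^2 - 3*c + 2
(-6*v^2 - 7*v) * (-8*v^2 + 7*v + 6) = 48*v^4 + 14*v^3 - 85*v^2 - 42*v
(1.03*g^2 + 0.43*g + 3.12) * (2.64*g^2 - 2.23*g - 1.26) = 2.7192*g^4 - 1.1617*g^3 + 5.9801*g^2 - 7.4994*g - 3.9312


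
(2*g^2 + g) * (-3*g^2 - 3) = -6*g^4 - 3*g^3 - 6*g^2 - 3*g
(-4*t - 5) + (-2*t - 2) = -6*t - 7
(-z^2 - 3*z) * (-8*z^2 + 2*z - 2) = 8*z^4 + 22*z^3 - 4*z^2 + 6*z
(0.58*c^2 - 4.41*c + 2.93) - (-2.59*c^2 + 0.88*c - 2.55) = 3.17*c^2 - 5.29*c + 5.48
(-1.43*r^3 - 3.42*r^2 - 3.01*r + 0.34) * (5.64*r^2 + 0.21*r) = -8.0652*r^5 - 19.5891*r^4 - 17.6946*r^3 + 1.2855*r^2 + 0.0714*r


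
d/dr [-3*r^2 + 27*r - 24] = 27 - 6*r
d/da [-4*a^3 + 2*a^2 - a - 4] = -12*a^2 + 4*a - 1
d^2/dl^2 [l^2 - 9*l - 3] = 2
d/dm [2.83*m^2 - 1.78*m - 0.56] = 5.66*m - 1.78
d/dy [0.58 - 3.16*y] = -3.16000000000000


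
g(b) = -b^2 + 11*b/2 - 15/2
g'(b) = 11/2 - 2*b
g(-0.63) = -11.36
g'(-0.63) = 6.76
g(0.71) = -4.10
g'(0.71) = 4.08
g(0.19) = -6.49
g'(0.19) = 5.12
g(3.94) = -1.35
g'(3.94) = -2.38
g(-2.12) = -23.65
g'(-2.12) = 9.74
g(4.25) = -2.19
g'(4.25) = -3.00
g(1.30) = -2.04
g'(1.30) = 2.90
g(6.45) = -13.63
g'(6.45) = -7.40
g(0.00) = -7.50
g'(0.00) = 5.50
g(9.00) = -39.00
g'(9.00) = -12.50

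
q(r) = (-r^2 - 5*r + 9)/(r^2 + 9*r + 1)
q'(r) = (-2*r - 9)*(-r^2 - 5*r + 9)/(r^2 + 9*r + 1)^2 + (-2*r - 5)/(r^2 + 9*r + 1)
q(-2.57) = -0.98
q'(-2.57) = -0.25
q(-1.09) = -1.74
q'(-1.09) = -1.19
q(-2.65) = -0.96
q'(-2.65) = -0.24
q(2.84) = -0.38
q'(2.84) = -0.15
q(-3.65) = -0.75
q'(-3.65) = -0.19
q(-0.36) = -5.06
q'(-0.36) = -17.81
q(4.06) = -0.51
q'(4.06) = -0.08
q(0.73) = 0.59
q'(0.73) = -1.56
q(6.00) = -0.63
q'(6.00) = -0.04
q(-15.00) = -1.55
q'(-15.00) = -0.08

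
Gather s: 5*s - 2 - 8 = 5*s - 10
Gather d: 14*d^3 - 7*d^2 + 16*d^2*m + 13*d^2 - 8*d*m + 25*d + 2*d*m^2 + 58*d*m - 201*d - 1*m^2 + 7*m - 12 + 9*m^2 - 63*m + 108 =14*d^3 + d^2*(16*m + 6) + d*(2*m^2 + 50*m - 176) + 8*m^2 - 56*m + 96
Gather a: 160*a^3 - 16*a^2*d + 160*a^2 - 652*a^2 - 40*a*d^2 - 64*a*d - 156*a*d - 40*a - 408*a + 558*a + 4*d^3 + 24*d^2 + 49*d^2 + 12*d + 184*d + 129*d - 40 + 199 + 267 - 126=160*a^3 + a^2*(-16*d - 492) + a*(-40*d^2 - 220*d + 110) + 4*d^3 + 73*d^2 + 325*d + 300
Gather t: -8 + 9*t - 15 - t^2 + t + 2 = -t^2 + 10*t - 21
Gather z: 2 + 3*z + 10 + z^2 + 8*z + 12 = z^2 + 11*z + 24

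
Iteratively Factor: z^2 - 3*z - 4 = (z + 1)*(z - 4)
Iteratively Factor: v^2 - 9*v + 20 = (v - 5)*(v - 4)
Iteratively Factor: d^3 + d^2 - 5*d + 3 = (d - 1)*(d^2 + 2*d - 3) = (d - 1)^2*(d + 3)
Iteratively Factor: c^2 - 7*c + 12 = (c - 3)*(c - 4)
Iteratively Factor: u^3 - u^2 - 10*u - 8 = (u + 1)*(u^2 - 2*u - 8) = (u - 4)*(u + 1)*(u + 2)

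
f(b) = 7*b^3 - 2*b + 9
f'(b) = 21*b^2 - 2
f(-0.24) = 9.38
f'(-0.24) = -0.79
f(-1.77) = -26.28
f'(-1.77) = 63.79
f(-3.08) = -189.37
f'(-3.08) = 197.21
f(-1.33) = -4.81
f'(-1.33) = 35.15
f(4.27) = 545.44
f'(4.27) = 380.89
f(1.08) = 15.66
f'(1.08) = 22.49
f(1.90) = 53.21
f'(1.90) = 73.81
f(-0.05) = 9.10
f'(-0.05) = -1.95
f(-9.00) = -5076.00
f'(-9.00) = 1699.00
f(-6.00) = -1491.00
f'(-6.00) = 754.00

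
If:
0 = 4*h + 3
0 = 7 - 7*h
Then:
No Solution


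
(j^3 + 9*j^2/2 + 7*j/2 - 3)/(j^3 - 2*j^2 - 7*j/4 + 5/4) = 2*(j^2 + 5*j + 6)/(2*j^2 - 3*j - 5)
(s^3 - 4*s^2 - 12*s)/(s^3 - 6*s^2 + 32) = s*(s - 6)/(s^2 - 8*s + 16)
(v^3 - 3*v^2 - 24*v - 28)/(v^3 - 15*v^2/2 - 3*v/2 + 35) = 2*(v + 2)/(2*v - 5)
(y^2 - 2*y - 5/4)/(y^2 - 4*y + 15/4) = (2*y + 1)/(2*y - 3)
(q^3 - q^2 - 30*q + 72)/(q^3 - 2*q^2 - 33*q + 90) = (q - 4)/(q - 5)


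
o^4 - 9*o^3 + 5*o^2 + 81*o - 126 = (o - 7)*(o - 3)*(o - 2)*(o + 3)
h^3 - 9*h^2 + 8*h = h*(h - 8)*(h - 1)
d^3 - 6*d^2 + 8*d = d*(d - 4)*(d - 2)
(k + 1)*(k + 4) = k^2 + 5*k + 4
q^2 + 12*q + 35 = (q + 5)*(q + 7)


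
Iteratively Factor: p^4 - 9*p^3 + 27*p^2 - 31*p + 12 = (p - 1)*(p^3 - 8*p^2 + 19*p - 12) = (p - 3)*(p - 1)*(p^2 - 5*p + 4) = (p - 4)*(p - 3)*(p - 1)*(p - 1)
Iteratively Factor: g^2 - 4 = (g + 2)*(g - 2)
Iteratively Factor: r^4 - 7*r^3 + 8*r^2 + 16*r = (r)*(r^3 - 7*r^2 + 8*r + 16) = r*(r - 4)*(r^2 - 3*r - 4) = r*(r - 4)*(r + 1)*(r - 4)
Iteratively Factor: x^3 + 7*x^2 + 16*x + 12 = (x + 2)*(x^2 + 5*x + 6) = (x + 2)*(x + 3)*(x + 2)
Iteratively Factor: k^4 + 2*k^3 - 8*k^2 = (k)*(k^3 + 2*k^2 - 8*k) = k*(k + 4)*(k^2 - 2*k) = k*(k - 2)*(k + 4)*(k)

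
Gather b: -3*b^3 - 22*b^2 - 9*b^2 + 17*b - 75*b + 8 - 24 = -3*b^3 - 31*b^2 - 58*b - 16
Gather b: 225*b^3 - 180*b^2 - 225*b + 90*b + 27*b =225*b^3 - 180*b^2 - 108*b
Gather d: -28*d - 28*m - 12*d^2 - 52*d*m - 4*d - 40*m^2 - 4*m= -12*d^2 + d*(-52*m - 32) - 40*m^2 - 32*m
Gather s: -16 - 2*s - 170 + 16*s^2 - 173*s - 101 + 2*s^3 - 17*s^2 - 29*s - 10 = 2*s^3 - s^2 - 204*s - 297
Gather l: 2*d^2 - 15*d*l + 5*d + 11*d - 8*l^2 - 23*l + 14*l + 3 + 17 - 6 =2*d^2 + 16*d - 8*l^2 + l*(-15*d - 9) + 14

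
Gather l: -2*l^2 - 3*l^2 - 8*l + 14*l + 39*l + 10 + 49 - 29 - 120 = -5*l^2 + 45*l - 90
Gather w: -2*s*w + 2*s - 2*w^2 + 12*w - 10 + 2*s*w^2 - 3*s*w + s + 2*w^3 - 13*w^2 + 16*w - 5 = 3*s + 2*w^3 + w^2*(2*s - 15) + w*(28 - 5*s) - 15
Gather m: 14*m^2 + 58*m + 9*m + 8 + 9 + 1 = 14*m^2 + 67*m + 18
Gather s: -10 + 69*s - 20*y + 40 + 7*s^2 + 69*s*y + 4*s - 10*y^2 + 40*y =7*s^2 + s*(69*y + 73) - 10*y^2 + 20*y + 30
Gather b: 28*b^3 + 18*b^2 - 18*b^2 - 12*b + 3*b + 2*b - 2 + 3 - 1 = 28*b^3 - 7*b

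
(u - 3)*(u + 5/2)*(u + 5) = u^3 + 9*u^2/2 - 10*u - 75/2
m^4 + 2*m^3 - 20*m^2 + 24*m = m*(m - 2)^2*(m + 6)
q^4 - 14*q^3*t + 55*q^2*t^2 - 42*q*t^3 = q*(q - 7*t)*(q - 6*t)*(q - t)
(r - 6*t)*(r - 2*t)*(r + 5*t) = r^3 - 3*r^2*t - 28*r*t^2 + 60*t^3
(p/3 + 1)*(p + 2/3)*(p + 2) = p^3/3 + 17*p^2/9 + 28*p/9 + 4/3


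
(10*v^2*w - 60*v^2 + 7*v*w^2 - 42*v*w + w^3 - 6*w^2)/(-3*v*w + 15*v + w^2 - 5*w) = (-10*v^2*w + 60*v^2 - 7*v*w^2 + 42*v*w - w^3 + 6*w^2)/(3*v*w - 15*v - w^2 + 5*w)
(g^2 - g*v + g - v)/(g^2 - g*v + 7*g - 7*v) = (g + 1)/(g + 7)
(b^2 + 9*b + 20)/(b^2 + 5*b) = (b + 4)/b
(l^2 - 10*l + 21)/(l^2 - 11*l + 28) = (l - 3)/(l - 4)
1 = 1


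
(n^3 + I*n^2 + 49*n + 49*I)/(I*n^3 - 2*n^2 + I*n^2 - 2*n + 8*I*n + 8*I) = (-I*n^3 + n^2 - 49*I*n + 49)/(n^3 + n^2*(1 + 2*I) + 2*n*(4 + I) + 8)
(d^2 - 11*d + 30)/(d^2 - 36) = (d - 5)/(d + 6)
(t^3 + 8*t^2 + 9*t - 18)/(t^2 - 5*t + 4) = (t^2 + 9*t + 18)/(t - 4)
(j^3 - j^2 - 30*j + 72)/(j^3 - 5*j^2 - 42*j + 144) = (j - 4)/(j - 8)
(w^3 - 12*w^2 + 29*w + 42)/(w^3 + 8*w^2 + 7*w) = (w^2 - 13*w + 42)/(w*(w + 7))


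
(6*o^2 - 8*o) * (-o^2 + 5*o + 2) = -6*o^4 + 38*o^3 - 28*o^2 - 16*o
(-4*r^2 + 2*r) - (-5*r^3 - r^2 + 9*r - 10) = 5*r^3 - 3*r^2 - 7*r + 10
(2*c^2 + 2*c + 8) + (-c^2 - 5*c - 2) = c^2 - 3*c + 6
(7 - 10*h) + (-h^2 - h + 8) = -h^2 - 11*h + 15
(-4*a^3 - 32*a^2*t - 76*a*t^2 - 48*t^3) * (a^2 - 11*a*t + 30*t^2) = -4*a^5 + 12*a^4*t + 156*a^3*t^2 - 172*a^2*t^3 - 1752*a*t^4 - 1440*t^5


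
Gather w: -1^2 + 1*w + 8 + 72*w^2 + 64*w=72*w^2 + 65*w + 7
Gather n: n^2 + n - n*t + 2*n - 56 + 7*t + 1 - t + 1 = n^2 + n*(3 - t) + 6*t - 54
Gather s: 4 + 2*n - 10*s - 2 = 2*n - 10*s + 2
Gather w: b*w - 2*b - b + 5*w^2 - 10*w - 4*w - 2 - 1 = -3*b + 5*w^2 + w*(b - 14) - 3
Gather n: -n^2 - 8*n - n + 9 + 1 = -n^2 - 9*n + 10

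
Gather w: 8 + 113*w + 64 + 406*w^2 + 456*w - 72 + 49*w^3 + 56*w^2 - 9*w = 49*w^3 + 462*w^2 + 560*w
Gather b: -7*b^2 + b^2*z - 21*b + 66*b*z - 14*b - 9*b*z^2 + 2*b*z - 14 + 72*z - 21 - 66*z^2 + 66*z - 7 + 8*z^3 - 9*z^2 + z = b^2*(z - 7) + b*(-9*z^2 + 68*z - 35) + 8*z^3 - 75*z^2 + 139*z - 42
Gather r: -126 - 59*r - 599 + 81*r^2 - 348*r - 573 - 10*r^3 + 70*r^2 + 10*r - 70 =-10*r^3 + 151*r^2 - 397*r - 1368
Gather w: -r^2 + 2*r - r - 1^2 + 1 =-r^2 + r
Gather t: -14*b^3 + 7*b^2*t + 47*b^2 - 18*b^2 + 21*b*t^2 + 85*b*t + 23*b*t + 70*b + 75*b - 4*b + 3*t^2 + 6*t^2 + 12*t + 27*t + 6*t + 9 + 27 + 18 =-14*b^3 + 29*b^2 + 141*b + t^2*(21*b + 9) + t*(7*b^2 + 108*b + 45) + 54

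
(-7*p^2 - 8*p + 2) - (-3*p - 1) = -7*p^2 - 5*p + 3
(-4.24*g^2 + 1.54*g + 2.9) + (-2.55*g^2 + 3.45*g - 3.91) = -6.79*g^2 + 4.99*g - 1.01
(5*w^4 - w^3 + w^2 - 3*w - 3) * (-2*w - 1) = -10*w^5 - 3*w^4 - w^3 + 5*w^2 + 9*w + 3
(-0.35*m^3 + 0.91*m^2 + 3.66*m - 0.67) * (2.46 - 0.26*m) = 0.091*m^4 - 1.0976*m^3 + 1.287*m^2 + 9.1778*m - 1.6482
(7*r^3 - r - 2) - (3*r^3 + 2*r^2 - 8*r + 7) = 4*r^3 - 2*r^2 + 7*r - 9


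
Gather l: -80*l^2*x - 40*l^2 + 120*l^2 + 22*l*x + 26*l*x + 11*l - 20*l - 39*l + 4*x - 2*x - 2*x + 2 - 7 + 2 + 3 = l^2*(80 - 80*x) + l*(48*x - 48)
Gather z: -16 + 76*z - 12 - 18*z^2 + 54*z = -18*z^2 + 130*z - 28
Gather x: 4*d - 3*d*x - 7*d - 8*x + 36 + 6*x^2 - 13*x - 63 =-3*d + 6*x^2 + x*(-3*d - 21) - 27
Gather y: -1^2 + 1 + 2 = 2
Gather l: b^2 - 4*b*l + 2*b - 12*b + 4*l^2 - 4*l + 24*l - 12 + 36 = b^2 - 10*b + 4*l^2 + l*(20 - 4*b) + 24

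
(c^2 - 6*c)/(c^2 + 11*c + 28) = c*(c - 6)/(c^2 + 11*c + 28)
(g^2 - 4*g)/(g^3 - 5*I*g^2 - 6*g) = (4 - g)/(-g^2 + 5*I*g + 6)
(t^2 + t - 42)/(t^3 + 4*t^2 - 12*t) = (t^2 + t - 42)/(t*(t^2 + 4*t - 12))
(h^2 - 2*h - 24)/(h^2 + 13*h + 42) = (h^2 - 2*h - 24)/(h^2 + 13*h + 42)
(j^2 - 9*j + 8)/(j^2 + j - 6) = (j^2 - 9*j + 8)/(j^2 + j - 6)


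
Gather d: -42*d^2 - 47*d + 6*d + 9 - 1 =-42*d^2 - 41*d + 8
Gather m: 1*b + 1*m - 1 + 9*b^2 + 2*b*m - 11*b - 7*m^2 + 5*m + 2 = 9*b^2 - 10*b - 7*m^2 + m*(2*b + 6) + 1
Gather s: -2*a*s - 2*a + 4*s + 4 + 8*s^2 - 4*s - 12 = -2*a*s - 2*a + 8*s^2 - 8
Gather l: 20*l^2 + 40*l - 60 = 20*l^2 + 40*l - 60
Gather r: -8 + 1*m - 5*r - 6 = m - 5*r - 14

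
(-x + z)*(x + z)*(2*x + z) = -2*x^3 - x^2*z + 2*x*z^2 + z^3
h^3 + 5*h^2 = h^2*(h + 5)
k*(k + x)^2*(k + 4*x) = k^4 + 6*k^3*x + 9*k^2*x^2 + 4*k*x^3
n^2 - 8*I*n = n*(n - 8*I)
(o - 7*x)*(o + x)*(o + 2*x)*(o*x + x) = o^4*x - 4*o^3*x^2 + o^3*x - 19*o^2*x^3 - 4*o^2*x^2 - 14*o*x^4 - 19*o*x^3 - 14*x^4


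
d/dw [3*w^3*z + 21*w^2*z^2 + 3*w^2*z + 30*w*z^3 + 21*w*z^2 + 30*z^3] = 3*z*(3*w^2 + 14*w*z + 2*w + 10*z^2 + 7*z)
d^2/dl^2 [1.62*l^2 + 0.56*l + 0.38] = 3.24000000000000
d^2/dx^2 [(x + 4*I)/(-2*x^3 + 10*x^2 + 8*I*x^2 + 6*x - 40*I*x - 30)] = (-(x + 4*I)*(-3*x^2 + 10*x + 8*I*x + 3 - 20*I)^2 + (3*x^2 - 10*x - 8*I*x - (x + 4*I)*(-3*x + 5 + 4*I) - 3 + 20*I)*(x^3 - 5*x^2 - 4*I*x^2 - 3*x + 20*I*x + 15))/(x^3 - 5*x^2 - 4*I*x^2 - 3*x + 20*I*x + 15)^3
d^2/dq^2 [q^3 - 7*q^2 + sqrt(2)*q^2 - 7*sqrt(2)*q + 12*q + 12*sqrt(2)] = 6*q - 14 + 2*sqrt(2)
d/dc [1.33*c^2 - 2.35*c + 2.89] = 2.66*c - 2.35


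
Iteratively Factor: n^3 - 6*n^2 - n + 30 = (n - 5)*(n^2 - n - 6) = (n - 5)*(n + 2)*(n - 3)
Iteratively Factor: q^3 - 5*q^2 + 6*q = (q - 3)*(q^2 - 2*q) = (q - 3)*(q - 2)*(q)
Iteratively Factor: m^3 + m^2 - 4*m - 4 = (m + 2)*(m^2 - m - 2) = (m - 2)*(m + 2)*(m + 1)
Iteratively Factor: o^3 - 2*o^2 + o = (o - 1)*(o^2 - o) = o*(o - 1)*(o - 1)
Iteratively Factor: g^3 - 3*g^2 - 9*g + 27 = (g - 3)*(g^2 - 9) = (g - 3)*(g + 3)*(g - 3)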